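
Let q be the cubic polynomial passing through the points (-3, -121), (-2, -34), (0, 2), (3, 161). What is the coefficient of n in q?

Write q(n) = an^3 + bn^2 + cn + d. Substituting each data point gives a linear system:
  -27a + 9b - 3c + d = -121
  -8a + 4b - 2c + d = -34
  d = 2
  27a + 9b + 3c + d = 161
Solving the system yields a = 5, b = 2, c = 2, d = 2.
So q(n) = 5n³ + 2n² + 2n + 2.
The coefficient of n is 2.

2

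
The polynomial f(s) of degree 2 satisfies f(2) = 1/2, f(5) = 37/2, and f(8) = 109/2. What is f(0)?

Forward differences of the values at s = 2, 5, 8:
  f  : 1/2  37/2  109/2
  Δ  : 18  36
  Δ^2: 18
The second differences are constant, confirming degree 2.
Interpolating (Newton forward form) and evaluating at s = 0 gives f(0) = -3/2.

-3/2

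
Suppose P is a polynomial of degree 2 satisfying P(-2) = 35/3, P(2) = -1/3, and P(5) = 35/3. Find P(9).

Using the Lagrange interpolation formula with nodes -2, 2, 5:
  L_0(u) = (u - 2)(u - 5) / 28
  L_1(u) = (u + 2)(u - 5) / -12
  L_2(u) = (u + 2)(u - 2) / 21
Then P(u) = 35/3·L_0(u) - 1/3·L_1(u) + 35/3·L_2(u).
Expanding and collecting terms gives P(u) = u² - 3u + 5/3.
Evaluating at u = 9: P(9) = 167/3.

167/3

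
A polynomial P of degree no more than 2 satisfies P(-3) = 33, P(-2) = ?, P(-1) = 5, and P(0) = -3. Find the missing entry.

17

On equispaced nodes a degree-2 polynomial has vanishing third forward difference, so
  - P(-3) + 3·P(-2) - 3·P(-1) + P(0) = 0.
Substituting the known values and solving for P(-2):
  3·P(-2) = 51
  P(-2) = 17.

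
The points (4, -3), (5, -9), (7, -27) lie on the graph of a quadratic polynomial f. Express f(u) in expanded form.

Using the Lagrange interpolation formula with nodes 4, 5, 7:
  L_0(u) = (u - 5)(u - 7) / 3
  L_1(u) = (u - 4)(u - 7) / -2
  L_2(u) = (u - 4)(u - 5) / 6
Then f(u) = -3·L_0(u) - 9·L_1(u) - 27·L_2(u).
Expanding and collecting terms gives f(u) = -u^2 + 3u + 1.
Check: f(4) = -3. ✓

f(u) = -u^2 + 3u + 1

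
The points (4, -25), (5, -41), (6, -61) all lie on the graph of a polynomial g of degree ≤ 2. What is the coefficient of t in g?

Write g(t) = at^2 + bt + c. Substituting each data point gives a linear system:
  16a + 4b + c = -25
  25a + 5b + c = -41
  36a + 6b + c = -61
Solving the system yields a = -2, b = 2, c = -1.
So g(t) = -2t^2 + 2t - 1.
The coefficient of t is 2.

2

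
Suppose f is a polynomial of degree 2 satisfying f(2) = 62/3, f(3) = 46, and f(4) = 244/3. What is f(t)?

f(t) = 5t^2 + (1/3)t

Write f(t) = at^2 + bt + c. Substituting each data point gives a linear system:
  4a + 2b + c = 62/3
  9a + 3b + c = 46
  16a + 4b + c = 244/3
Solving the system yields a = 5, b = 1/3, c = 0.
So f(t) = 5t² + (1/3)t.
Check: f(3) = 46. ✓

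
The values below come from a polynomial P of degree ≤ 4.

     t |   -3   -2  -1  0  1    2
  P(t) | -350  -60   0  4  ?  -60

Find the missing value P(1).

6

On equispaced nodes a degree-4 polynomial has vanishing fifth forward difference, so
  - P(-3) + 5·P(-2) - 10·P(-1) + 10·P(0) - 5·P(1) + P(2) = 0.
Substituting the known values and solving for P(1):
  -5·P(1) = -30
  P(1) = 6.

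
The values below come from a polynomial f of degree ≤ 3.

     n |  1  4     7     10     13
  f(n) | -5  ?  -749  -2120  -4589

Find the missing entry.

-152

The 4 known points determine the degree-3 polynomial uniquely.
Write f(n) = an^3 + bn^2 + cn + d. Substituting each data point gives a linear system:
  a + b + c + d = -5
  343a + 49b + 7c + d = -749
  1000a + 100b + 10c + d = -2120
  2197a + 169b + 13c + d = -4589
Solving the system yields a = -2, b = -1, c = -2, d = 0.
So f(n) = -2n^3 - n^2 - 2n.
Then f(4) = -152.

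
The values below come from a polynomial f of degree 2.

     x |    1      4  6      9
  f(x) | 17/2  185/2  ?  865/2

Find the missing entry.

397/2

The 3 known points determine the degree-2 polynomial uniquely.
Write f(x) = ax^2 + bx + c. Substituting each data point gives a linear system:
  a + b + c = 17/2
  16a + 4b + c = 185/2
  81a + 9b + c = 865/2
Solving the system yields a = 5, b = 3, c = 1/2.
So f(x) = 5x² + 3x + 1/2.
Then f(6) = 397/2.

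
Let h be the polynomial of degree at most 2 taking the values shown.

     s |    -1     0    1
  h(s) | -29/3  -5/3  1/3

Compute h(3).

-41/3

Using the Lagrange interpolation formula with nodes -1, 0, 1:
  L_0(s) = s(s - 1) / 2
  L_1(s) = (s + 1)(s - 1) / -1
  L_2(s) = (s + 1)s / 2
Then h(s) = -29/3·L_0(s) - 5/3·L_1(s) + 1/3·L_2(s).
Expanding and collecting terms gives h(s) = -3s² + 5s - 5/3.
Evaluating at s = 3: h(3) = -41/3.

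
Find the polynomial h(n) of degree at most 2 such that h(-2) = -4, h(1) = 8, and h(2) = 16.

Using the Lagrange interpolation formula with nodes -2, 1, 2:
  L_0(n) = (n - 1)(n - 2) / 12
  L_1(n) = (n + 2)(n - 2) / -3
  L_2(n) = (n + 2)(n - 1) / 4
Then h(n) = -4·L_0(n) + 8·L_1(n) + 16·L_2(n).
Expanding and collecting terms gives h(n) = n^2 + 5n + 2.
Check: h(-2) = -4. ✓

h(n) = n^2 + 5n + 2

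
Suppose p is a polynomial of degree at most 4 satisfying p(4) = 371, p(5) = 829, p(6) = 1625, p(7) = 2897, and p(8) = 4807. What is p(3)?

137

Write p(n) = an^4 + bn^3 + cn^2 + dn + e. Substituting each data point gives a linear system:
  256a + 64b + 16c + 4d + e = 371
  625a + 125b + 25c + 5d + e = 829
  1296a + 216b + 36c + 6d + e = 1625
  2401a + 343b + 49c + 7d + e = 2897
  4096a + 512b + 64c + 8d + e = 4807
Solving the system yields a = 1, b = 1, c = 3, d = 1, e = -1.
So p(n) = n^4 + n^3 + 3n^2 + n - 1.
Then p(3) = 137.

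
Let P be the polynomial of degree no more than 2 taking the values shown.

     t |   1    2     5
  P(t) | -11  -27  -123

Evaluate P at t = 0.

Using the Lagrange interpolation formula with nodes 1, 2, 5:
  L_0(t) = (t - 2)(t - 5) / 4
  L_1(t) = (t - 1)(t - 5) / -3
  L_2(t) = (t - 1)(t - 2) / 12
Then P(t) = -11·L_0(t) - 27·L_1(t) - 123·L_2(t).
Expanding and collecting terms gives P(t) = -4t^2 - 4t - 3.
Evaluating at t = 0: P(0) = -3.

-3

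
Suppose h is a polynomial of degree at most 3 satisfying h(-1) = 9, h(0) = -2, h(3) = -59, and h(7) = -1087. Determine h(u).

Using the Lagrange interpolation formula with nodes -1, 0, 3, 7:
  L_0(u) = u(u - 3)(u - 7) / -32
  L_1(u) = (u + 1)(u - 3)(u - 7) / 21
  L_2(u) = (u + 1)u(u - 7) / -48
  L_3(u) = (u + 1)u(u - 3) / 224
Then h(u) = 9·L_0(u) - 2·L_1(u) - 59·L_2(u) - 1087·L_3(u).
Expanding and collecting terms gives h(u) = -4u^3 + 6u^2 - u - 2.
Check: h(0) = -2. ✓

h(u) = -4u^3 + 6u^2 - u - 2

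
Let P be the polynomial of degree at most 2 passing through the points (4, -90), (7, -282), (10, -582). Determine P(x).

P(x) = -6x^2 + 2x - 2

Write P(x) = ax^2 + bx + c. Substituting each data point gives a linear system:
  16a + 4b + c = -90
  49a + 7b + c = -282
  100a + 10b + c = -582
Solving the system yields a = -6, b = 2, c = -2.
So P(x) = -6x^2 + 2x - 2.
Check: P(10) = -582. ✓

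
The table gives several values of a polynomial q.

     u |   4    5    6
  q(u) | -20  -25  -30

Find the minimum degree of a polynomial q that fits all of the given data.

Forward differences of the values at u = 4, 5, 6:
  q  : -20  -25  -30
  Δ  : -5  -5
  Δ^2: 0
The first differences are constant (-5) and nonzero, while all higher differences vanish, so the minimal degree is 1.

1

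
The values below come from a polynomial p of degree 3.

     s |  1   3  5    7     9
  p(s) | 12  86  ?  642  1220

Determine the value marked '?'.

The 4 known points determine the degree-3 polynomial uniquely.
Write p(s) = as^3 + bs^2 + cs + d. Substituting each data point gives a linear system:
  a + b + c + d = 12
  27a + 9b + 3c + d = 86
  343a + 49b + 7c + d = 642
  729a + 81b + 9c + d = 1220
Solving the system yields a = 1, b = 6, c = 0, d = 5.
So p(s) = s³ + 6s² + 5.
Then p(5) = 280.

280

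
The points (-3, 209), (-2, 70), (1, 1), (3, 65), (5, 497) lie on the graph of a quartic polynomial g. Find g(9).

5537

Write g(n) = an^4 + bn^3 + cn^2 + dn + e. Substituting each data point gives a linear system:
  81a - 27b + 9c - 3d + e = 209
  16a - 8b + 4c - 2d + e = 70
  a + b + c + d + e = 1
  81a + 27b + 9c + 3d + e = 65
  625a + 125b + 25c + 5d + e = 497
Solving the system yields a = 1, b = -2, c = 6, d = -6, e = 2.
So g(n) = n^4 - 2n^3 + 6n^2 - 6n + 2.
Then g(9) = 5537.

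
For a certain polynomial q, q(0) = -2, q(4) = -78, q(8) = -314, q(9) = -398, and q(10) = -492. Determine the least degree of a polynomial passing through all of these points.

2

Divided differences on the nodes 0, 4, 8, 9, 10:
  order 0: -2  -78  -314  -398  -492
  order 1: -19  -59  -84  -94
  order 2: -5  -5  -5
  order 3: 0  0
  order 4: 0
The order-2 divided differences are all -5 (nonzero) and every higher order vanishes, so the data lies on a polynomial of degree exactly 2.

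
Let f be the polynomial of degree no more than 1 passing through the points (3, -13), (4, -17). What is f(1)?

-5

Using the Lagrange interpolation formula with nodes 3, 4:
  L_0(t) = (t - 4) / -1
  L_1(t) = (t - 3) / 1
Then f(t) = -13·L_0(t) - 17·L_1(t).
Expanding and collecting terms gives f(t) = -4t - 1.
Evaluating at t = 1: f(1) = -5.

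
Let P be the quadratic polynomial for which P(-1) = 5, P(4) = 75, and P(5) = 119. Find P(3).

41

Using the Lagrange interpolation formula with nodes -1, 4, 5:
  L_0(n) = (n - 4)(n - 5) / 30
  L_1(n) = (n + 1)(n - 5) / -5
  L_2(n) = (n + 1)(n - 4) / 6
Then P(n) = 5·L_0(n) + 75·L_1(n) + 119·L_2(n).
Expanding and collecting terms gives P(n) = 5n^2 - n - 1.
Evaluating at n = 3: P(3) = 41.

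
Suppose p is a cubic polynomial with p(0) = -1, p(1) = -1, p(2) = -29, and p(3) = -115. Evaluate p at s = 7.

-1639

Forward differences of the values at s = 0, 1, 2, 3:
  p  : -1  -1  -29  -115
  Δ  : 0  -28  -86
  Δ^2: -28  -58
  Δ^3: -30
The third differences are constant, confirming degree 3.
Interpolating (Newton forward form) and evaluating at s = 7 gives p(7) = -1639.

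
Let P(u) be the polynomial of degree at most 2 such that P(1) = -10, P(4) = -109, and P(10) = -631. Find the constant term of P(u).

Write P(u) = au^2 + bu + c. Substituting each data point gives a linear system:
  a + b + c = -10
  16a + 4b + c = -109
  100a + 10b + c = -631
Solving the system yields a = -6, b = -3, c = -1.
So P(u) = -6u^2 - 3u - 1.
The constant term is -1.

-1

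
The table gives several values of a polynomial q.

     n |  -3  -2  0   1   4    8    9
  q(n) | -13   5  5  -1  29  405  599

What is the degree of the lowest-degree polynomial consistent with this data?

Divided differences on the nodes -3, -2, 0, 1, 4, 8, 9:
  order 0: -13  5  5  -1  29  405  599
  order 1: 18  0  -6  10  94  194
  order 2: -6  -2  4  12  20
  order 3: 1  1  1  1
  order 4: 0  0  0
  order 5: 0  0
  order 6: 0
The order-3 divided differences are all 1 (nonzero) and every higher order vanishes, so the data lies on a polynomial of degree exactly 3.

3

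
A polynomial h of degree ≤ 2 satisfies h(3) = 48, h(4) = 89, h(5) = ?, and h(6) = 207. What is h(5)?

On equispaced nodes a degree-2 polynomial has vanishing third forward difference, so
  - h(3) + 3·h(4) - 3·h(5) + h(6) = 0.
Substituting the known values and solving for h(5):
  -3·h(5) = -426
  h(5) = 142.

142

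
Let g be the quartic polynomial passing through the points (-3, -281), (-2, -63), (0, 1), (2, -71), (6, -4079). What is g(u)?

Write g(u) = au^4 + bu^3 + cu^2 + du + e. Substituting each data point gives a linear system:
  81a - 27b + 9c - 3d + e = -281
  16a - 8b + 4c - 2d + e = -63
  e = 1
  16a + 8b + 4c + 2d + e = -71
  1296a + 216b + 36c + 6d + e = -4079
Solving the system yields a = -3, b = 0, c = -5, d = -2, e = 1.
So g(u) = -3u^4 - 5u^2 - 2u + 1.
Check: g(0) = 1. ✓

g(u) = -3u^4 - 5u^2 - 2u + 1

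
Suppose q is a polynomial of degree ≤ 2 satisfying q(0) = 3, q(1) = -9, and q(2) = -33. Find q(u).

q(u) = -6u^2 - 6u + 3

Using the Lagrange interpolation formula with nodes 0, 1, 2:
  L_0(u) = (u - 1)(u - 2) / 2
  L_1(u) = u(u - 2) / -1
  L_2(u) = u(u - 1) / 2
Then q(u) = 3·L_0(u) - 9·L_1(u) - 33·L_2(u).
Expanding and collecting terms gives q(u) = -6u² - 6u + 3.
Check: q(0) = 3. ✓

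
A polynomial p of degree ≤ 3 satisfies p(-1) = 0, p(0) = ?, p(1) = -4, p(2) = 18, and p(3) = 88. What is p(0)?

-2

The 4 known points determine the degree-3 polynomial uniquely.
Write p(n) = an^3 + bn^2 + cn + d. Substituting each data point gives a linear system:
  -a + b - c + d = 0
  a + b + c + d = -4
  8a + 4b + 2c + d = 18
  27a + 9b + 3c + d = 88
Solving the system yields a = 4, b = 0, c = -6, d = -2.
So p(n) = 4n^3 - 6n - 2.
Then p(0) = -2.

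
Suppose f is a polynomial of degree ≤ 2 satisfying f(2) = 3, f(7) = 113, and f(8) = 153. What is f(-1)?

9

Using the Lagrange interpolation formula with nodes 2, 7, 8:
  L_0(t) = (t - 7)(t - 8) / 30
  L_1(t) = (t - 2)(t - 8) / -5
  L_2(t) = (t - 2)(t - 7) / 6
Then f(t) = 3·L_0(t) + 113·L_1(t) + 153·L_2(t).
Expanding and collecting terms gives f(t) = 3t^2 - 5t + 1.
Evaluating at t = -1: f(-1) = 9.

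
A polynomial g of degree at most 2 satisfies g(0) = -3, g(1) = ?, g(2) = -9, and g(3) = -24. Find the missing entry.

-2

The 3 known points determine the degree-2 polynomial uniquely.
Write g(s) = as^2 + bs + c. Substituting each data point gives a linear system:
  c = -3
  4a + 2b + c = -9
  9a + 3b + c = -24
Solving the system yields a = -4, b = 5, c = -3.
So g(s) = -4s² + 5s - 3.
Then g(1) = -2.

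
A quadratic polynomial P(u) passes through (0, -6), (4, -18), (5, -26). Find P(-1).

-8

Write P(u) = au^2 + bu + c. Substituting each data point gives a linear system:
  c = -6
  16a + 4b + c = -18
  25a + 5b + c = -26
Solving the system yields a = -1, b = 1, c = -6.
So P(u) = -u^2 + u - 6.
Then P(-1) = -8.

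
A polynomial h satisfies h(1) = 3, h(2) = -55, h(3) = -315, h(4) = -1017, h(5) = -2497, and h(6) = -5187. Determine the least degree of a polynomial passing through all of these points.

4

Forward differences of the values at x = 1, 2, 3, 4, 5, 6:
  h  : 3  -55  -315  -1017  -2497  -5187
  Δ  : -58  -260  -702  -1480  -2690
  Δ^2: -202  -442  -778  -1210
  Δ^3: -240  -336  -432
  Δ^4: -96  -96
  Δ^5: 0
The fourth differences are constant (-96) and nonzero, while all higher differences vanish, so the minimal degree is 4.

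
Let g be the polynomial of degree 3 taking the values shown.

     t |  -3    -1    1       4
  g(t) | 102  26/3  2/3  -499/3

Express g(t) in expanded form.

Write g(t) = at^3 + bt^2 + ct + d. Substituting each data point gives a linear system:
  -27a + 9b - 3c + d = 102
  -a + b - c + d = 26/3
  a + b + c + d = 2/3
  64a + 16b + 4c + d = -499/3
Solving the system yields a = -3, b = 5/3, c = -1, d = 3.
So g(t) = -3t³ + (5/3)t² - t + 3.
Check: g(-1) = 26/3. ✓

g(t) = -3t^3 + (5/3)t^2 - t + 3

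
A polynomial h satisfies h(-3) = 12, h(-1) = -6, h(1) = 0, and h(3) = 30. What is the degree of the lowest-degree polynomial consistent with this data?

2

Forward differences of the values at x = -3, -1, 1, 3:
  h  : 12  -6  0  30
  Δ  : -18  6  30
  Δ^2: 24  24
  Δ^3: 0
The second differences are constant (24) and nonzero, while all higher differences vanish, so the minimal degree is 2.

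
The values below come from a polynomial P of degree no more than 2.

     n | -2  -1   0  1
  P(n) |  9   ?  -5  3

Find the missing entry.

-3

On equispaced nodes a degree-2 polynomial has vanishing third forward difference, so
  - P(-2) + 3·P(-1) - 3·P(0) + P(1) = 0.
Substituting the known values and solving for P(-1):
  3·P(-1) = -9
  P(-1) = -3.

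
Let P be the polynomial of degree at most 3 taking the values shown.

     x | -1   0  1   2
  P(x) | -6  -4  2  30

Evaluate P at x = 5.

Using the Lagrange interpolation formula with nodes -1, 0, 1, 2:
  L_0(x) = x(x - 1)(x - 2) / -6
  L_1(x) = (x + 1)(x - 1)(x - 2) / 2
  L_2(x) = (x + 1)x(x - 2) / -2
  L_3(x) = (x + 1)x(x - 1) / 6
Then P(x) = -6·L_0(x) - 4·L_1(x) + 2·L_2(x) + 30·L_3(x).
Expanding and collecting terms gives P(x) = 3x^3 + 2x^2 + x - 4.
Evaluating at x = 5: P(5) = 426.

426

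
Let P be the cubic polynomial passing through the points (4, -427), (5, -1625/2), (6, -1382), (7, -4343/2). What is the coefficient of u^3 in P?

-6

Write P(u) = au^3 + bu^2 + cu + d. Substituting each data point gives a linear system:
  64a + 16b + 4c + d = -427
  125a + 25b + 5c + d = -1625/2
  216a + 36b + 6c + d = -1382
  343a + 49b + 7c + d = -4343/2
Solving the system yields a = -6, b = -2, c = -3/2, d = -5.
So P(u) = -6u^3 - 2u^2 - (3/2)u - 5.
The leading coefficient is -6.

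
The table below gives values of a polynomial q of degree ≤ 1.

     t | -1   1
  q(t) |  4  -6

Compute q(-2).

Write q(t) = at + b. Substituting each data point gives a linear system:
  -a + b = 4
  a + b = -6
Solving the system yields a = -5, b = -1.
So q(t) = -5t - 1.
Then q(-2) = 9.

9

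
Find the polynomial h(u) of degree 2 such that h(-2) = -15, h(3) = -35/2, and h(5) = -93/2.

h(u) = -2u^2 + (3/2)u - 4

Write h(u) = au^2 + bu + c. Substituting each data point gives a linear system:
  4a - 2b + c = -15
  9a + 3b + c = -35/2
  25a + 5b + c = -93/2
Solving the system yields a = -2, b = 3/2, c = -4.
So h(u) = -2u^2 + (3/2)u - 4.
Check: h(5) = -93/2. ✓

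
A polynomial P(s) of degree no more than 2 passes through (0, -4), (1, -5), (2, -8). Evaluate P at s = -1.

Using the Lagrange interpolation formula with nodes 0, 1, 2:
  L_0(s) = (s - 1)(s - 2) / 2
  L_1(s) = s(s - 2) / -1
  L_2(s) = s(s - 1) / 2
Then P(s) = -4·L_0(s) - 5·L_1(s) - 8·L_2(s).
Expanding and collecting terms gives P(s) = -s^2 - 4.
Evaluating at s = -1: P(-1) = -5.

-5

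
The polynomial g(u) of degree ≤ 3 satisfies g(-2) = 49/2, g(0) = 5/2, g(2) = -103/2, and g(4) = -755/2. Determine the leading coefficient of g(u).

Write g(u) = au^3 + bu^2 + cu + d. Substituting each data point gives a linear system:
  -8a + 4b - 2c + d = 49/2
  d = 5/2
  8a + 4b + 2c + d = -103/2
  64a + 16b + 4c + d = -755/2
Solving the system yields a = -5, b = -4, c = 1, d = 5/2.
So g(u) = -5u^3 - 4u^2 + u + 5/2.
The leading coefficient is -5.

-5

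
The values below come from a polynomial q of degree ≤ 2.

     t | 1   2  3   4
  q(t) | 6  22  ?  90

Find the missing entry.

On equispaced nodes a degree-2 polynomial has vanishing third forward difference, so
  - q(1) + 3·q(2) - 3·q(3) + q(4) = 0.
Substituting the known values and solving for q(3):
  -3·q(3) = -150
  q(3) = 50.

50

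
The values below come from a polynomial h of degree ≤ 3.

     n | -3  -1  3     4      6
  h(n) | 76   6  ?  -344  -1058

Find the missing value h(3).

The 4 known points determine the degree-3 polynomial uniquely.
Write h(n) = an^3 + bn^2 + cn + d. Substituting each data point gives a linear system:
  -27a + 9b - 3c + d = 76
  -a + b - c + d = 6
  64a + 16b + 4c + d = -344
  216a + 36b + 6c + d = -1058
Solving the system yields a = -4, b = -5, c = -3, d = 4.
So h(n) = -4n³ - 5n² - 3n + 4.
Then h(3) = -158.

-158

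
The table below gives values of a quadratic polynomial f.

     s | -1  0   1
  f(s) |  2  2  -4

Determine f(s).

f(s) = -3s^2 - 3s + 2

Write f(s) = as^2 + bs + c. Substituting each data point gives a linear system:
  a - b + c = 2
  c = 2
  a + b + c = -4
Solving the system yields a = -3, b = -3, c = 2.
So f(s) = -3s^2 - 3s + 2.
Check: f(0) = 2. ✓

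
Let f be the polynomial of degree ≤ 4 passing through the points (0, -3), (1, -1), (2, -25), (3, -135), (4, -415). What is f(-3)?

Forward differences of the values at u = 0, 1, 2, 3, 4:
  f  : -3  -1  -25  -135  -415
  Δ  : 2  -24  -110  -280
  Δ^2: -26  -86  -170
  Δ^3: -60  -84
  Δ^4: -24
The fourth differences are constant, confirming degree 4.
Interpolating (Newton forward form) and evaluating at u = -3 gives f(-3) = 75.

75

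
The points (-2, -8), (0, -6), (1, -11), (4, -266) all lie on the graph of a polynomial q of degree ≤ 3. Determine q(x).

Using the Lagrange interpolation formula with nodes -2, 0, 1, 4:
  L_0(x) = x(x - 1)(x - 4) / -36
  L_1(x) = (x + 2)(x - 1)(x - 4) / 8
  L_2(x) = (x + 2)x(x - 4) / -9
  L_3(x) = (x + 2)x(x - 1) / 72
Then q(x) = -8·L_0(x) - 6·L_1(x) - 11·L_2(x) - 266·L_3(x).
Expanding and collecting terms gives q(x) = -3x^3 - 5x^2 + 3x - 6.
Check: q(4) = -266. ✓

q(x) = -3x^3 - 5x^2 + 3x - 6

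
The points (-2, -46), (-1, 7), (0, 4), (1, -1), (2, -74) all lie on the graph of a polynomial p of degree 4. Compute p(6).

-6566

Using the Lagrange interpolation formula with nodes -2, -1, 0, 1, 2:
  L_0(t) = (t + 1)t(t - 1)(t - 2) / 24
  L_1(t) = (t + 2)t(t - 1)(t - 2) / -6
  L_2(t) = (t + 2)(t + 1)(t - 1)(t - 2) / 4
  L_3(t) = (t + 2)(t + 1)t(t - 2) / -6
  L_4(t) = (t + 2)(t + 1)t(t - 1) / 24
Then p(t) = -46·L_0(t) + 7·L_1(t) + 4·L_2(t) - 1·L_3(t) - 74·L_4(t).
Expanding and collecting terms gives p(t) = -5t^4 - t^3 + 4t^2 - 3t + 4.
Evaluating at t = 6: p(6) = -6566.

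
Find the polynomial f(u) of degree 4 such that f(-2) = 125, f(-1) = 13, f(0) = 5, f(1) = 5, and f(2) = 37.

f(u) = 5u^4 - 6u^3 - u^2 + 2u + 5

Using the Lagrange interpolation formula with nodes -2, -1, 0, 1, 2:
  L_0(u) = (u + 1)u(u - 1)(u - 2) / 24
  L_1(u) = (u + 2)u(u - 1)(u - 2) / -6
  L_2(u) = (u + 2)(u + 1)(u - 1)(u - 2) / 4
  L_3(u) = (u + 2)(u + 1)u(u - 2) / -6
  L_4(u) = (u + 2)(u + 1)u(u - 1) / 24
Then f(u) = 125·L_0(u) + 13·L_1(u) + 5·L_2(u) + 5·L_3(u) + 37·L_4(u).
Expanding and collecting terms gives f(u) = 5u^4 - 6u^3 - u^2 + 2u + 5.
Check: f(-2) = 125. ✓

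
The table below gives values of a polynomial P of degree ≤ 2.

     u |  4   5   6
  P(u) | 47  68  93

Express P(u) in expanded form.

Write P(u) = au^2 + bu + c. Substituting each data point gives a linear system:
  16a + 4b + c = 47
  25a + 5b + c = 68
  36a + 6b + c = 93
Solving the system yields a = 2, b = 3, c = 3.
So P(u) = 2u^2 + 3u + 3.
Check: P(4) = 47. ✓

P(u) = 2u^2 + 3u + 3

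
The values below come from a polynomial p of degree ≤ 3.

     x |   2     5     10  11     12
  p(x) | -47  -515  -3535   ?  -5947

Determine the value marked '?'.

The 4 known points determine the degree-3 polynomial uniquely.
Write p(x) = ax^3 + bx^2 + cx + d. Substituting each data point gives a linear system:
  8a + 4b + 2c + d = -47
  125a + 25b + 5c + d = -515
  1000a + 100b + 10c + d = -3535
  1728a + 144b + 12c + d = -5947
Solving the system yields a = -3, b = -5, c = -4, d = 5.
So p(x) = -3x^3 - 5x^2 - 4x + 5.
Then p(11) = -4637.

-4637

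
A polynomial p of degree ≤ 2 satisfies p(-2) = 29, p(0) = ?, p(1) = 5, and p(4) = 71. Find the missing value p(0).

The 3 known points determine the degree-2 polynomial uniquely.
Write p(u) = au^2 + bu + c. Substituting each data point gives a linear system:
  4a - 2b + c = 29
  a + b + c = 5
  16a + 4b + c = 71
Solving the system yields a = 5, b = -3, c = 3.
So p(u) = 5u^2 - 3u + 3.
Then p(0) = 3.

3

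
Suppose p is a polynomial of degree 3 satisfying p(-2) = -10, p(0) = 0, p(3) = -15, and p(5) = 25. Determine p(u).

p(u) = u^3 - 3u^2 - 5u

Using the Lagrange interpolation formula with nodes -2, 0, 3, 5:
  L_0(u) = u(u - 3)(u - 5) / -70
  L_1(u) = (u + 2)(u - 3)(u - 5) / 30
  L_2(u) = (u + 2)u(u - 5) / -30
  L_3(u) = (u + 2)u(u - 3) / 70
Then p(u) = -10·L_0(u) + 0·L_1(u) - 15·L_2(u) + 25·L_3(u).
Expanding and collecting terms gives p(u) = u^3 - 3u^2 - 5u.
Check: p(0) = 0. ✓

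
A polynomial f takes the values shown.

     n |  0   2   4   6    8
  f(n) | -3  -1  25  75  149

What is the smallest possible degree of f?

2

Forward differences of the values at n = 0, 2, 4, 6, 8:
  f  : -3  -1  25  75  149
  Δ  : 2  26  50  74
  Δ^2: 24  24  24
  Δ^3: 0  0
  Δ^4: 0
The second differences are constant (24) and nonzero, while all higher differences vanish, so the minimal degree is 2.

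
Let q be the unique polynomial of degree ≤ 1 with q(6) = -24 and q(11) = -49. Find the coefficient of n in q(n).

-5

Write q(n) = an + b. Substituting each data point gives a linear system:
  6a + b = -24
  11a + b = -49
Solving the system yields a = -5, b = 6.
So q(n) = -5n + 6.
The leading coefficient is -5.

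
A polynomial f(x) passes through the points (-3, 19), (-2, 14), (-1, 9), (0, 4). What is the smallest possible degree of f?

1

Forward differences of the values at x = -3, -2, -1, 0:
  f  : 19  14  9  4
  Δ  : -5  -5  -5
  Δ^2: 0  0
  Δ^3: 0
The first differences are constant (-5) and nonzero, while all higher differences vanish, so the minimal degree is 1.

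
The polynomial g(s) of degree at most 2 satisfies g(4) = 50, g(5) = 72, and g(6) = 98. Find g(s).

Write g(s) = as^2 + bs + c. Substituting each data point gives a linear system:
  16a + 4b + c = 50
  25a + 5b + c = 72
  36a + 6b + c = 98
Solving the system yields a = 2, b = 4, c = 2.
So g(s) = 2s^2 + 4s + 2.
Check: g(5) = 72. ✓

g(s) = 2s^2 + 4s + 2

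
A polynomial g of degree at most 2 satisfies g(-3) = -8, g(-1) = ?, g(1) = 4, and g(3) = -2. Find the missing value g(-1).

2

On equispaced nodes a degree-2 polynomial has vanishing third forward difference, so
  - g(-3) + 3·g(-1) - 3·g(1) + g(3) = 0.
Substituting the known values and solving for g(-1):
  3·g(-1) = 6
  g(-1) = 2.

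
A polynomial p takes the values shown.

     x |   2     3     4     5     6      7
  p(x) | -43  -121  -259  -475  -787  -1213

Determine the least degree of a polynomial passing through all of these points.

3

Forward differences of the values at x = 2, 3, 4, 5, 6, 7:
  p  : -43  -121  -259  -475  -787  -1213
  Δ  : -78  -138  -216  -312  -426
  Δ^2: -60  -78  -96  -114
  Δ^3: -18  -18  -18
  Δ^4: 0  0
  Δ^5: 0
The third differences are constant (-18) and nonzero, while all higher differences vanish, so the minimal degree is 3.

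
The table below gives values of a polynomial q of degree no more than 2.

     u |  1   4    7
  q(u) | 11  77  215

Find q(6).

161

Write q(u) = au^2 + bu + c. Substituting each data point gives a linear system:
  a + b + c = 11
  16a + 4b + c = 77
  49a + 7b + c = 215
Solving the system yields a = 4, b = 2, c = 5.
So q(u) = 4u^2 + 2u + 5.
Then q(6) = 161.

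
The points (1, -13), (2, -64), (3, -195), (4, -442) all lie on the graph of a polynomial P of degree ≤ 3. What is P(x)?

P(x) = -6x^3 - 4x^2 + 3x - 6

Using the Lagrange interpolation formula with nodes 1, 2, 3, 4:
  L_0(x) = (x - 2)(x - 3)(x - 4) / -6
  L_1(x) = (x - 1)(x - 3)(x - 4) / 2
  L_2(x) = (x - 1)(x - 2)(x - 4) / -2
  L_3(x) = (x - 1)(x - 2)(x - 3) / 6
Then P(x) = -13·L_0(x) - 64·L_1(x) - 195·L_2(x) - 442·L_3(x).
Expanding and collecting terms gives P(x) = -6x³ - 4x² + 3x - 6.
Check: P(2) = -64. ✓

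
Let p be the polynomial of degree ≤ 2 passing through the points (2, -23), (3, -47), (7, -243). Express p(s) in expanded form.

p(s) = -5s^2 + s - 5

Using the Lagrange interpolation formula with nodes 2, 3, 7:
  L_0(s) = (s - 3)(s - 7) / 5
  L_1(s) = (s - 2)(s - 7) / -4
  L_2(s) = (s - 2)(s - 3) / 20
Then p(s) = -23·L_0(s) - 47·L_1(s) - 243·L_2(s).
Expanding and collecting terms gives p(s) = -5s^2 + s - 5.
Check: p(3) = -47. ✓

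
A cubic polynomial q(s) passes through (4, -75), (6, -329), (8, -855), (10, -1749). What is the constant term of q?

Write q(s) = as^3 + bs^2 + cs + d. Substituting each data point gives a linear system:
  64a + 16b + 4c + d = -75
  216a + 36b + 6c + d = -329
  512a + 64b + 8c + d = -855
  1000a + 100b + 10c + d = -1749
Solving the system yields a = -2, b = 2, c = 5, d = 1.
So q(s) = -2s³ + 2s² + 5s + 1.
The constant term is 1.

1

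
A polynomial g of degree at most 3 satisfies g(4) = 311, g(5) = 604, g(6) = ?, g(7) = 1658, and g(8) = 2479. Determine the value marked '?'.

The 4 known points determine the degree-3 polynomial uniquely.
Write g(t) = at^3 + bt^2 + ct + d. Substituting each data point gives a linear system:
  64a + 16b + 4c + d = 311
  125a + 25b + 5c + d = 604
  343a + 49b + 7c + d = 1658
  512a + 64b + 8c + d = 2479
Solving the system yields a = 5, b = -2, c = 6, d = -1.
So g(t) = 5t^3 - 2t^2 + 6t - 1.
Then g(6) = 1043.

1043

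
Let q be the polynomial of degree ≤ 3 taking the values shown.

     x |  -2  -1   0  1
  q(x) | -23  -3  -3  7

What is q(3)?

Forward differences of the values at x = -2, -1, 0, 1:
  q  : -23  -3  -3  7
  Δ  : 20  0  10
  Δ^2: -20  10
  Δ^3: 30
The third differences are constant, confirming degree 3.
Interpolating (Newton forward form) and evaluating at x = 3 gives q(3) = 177.

177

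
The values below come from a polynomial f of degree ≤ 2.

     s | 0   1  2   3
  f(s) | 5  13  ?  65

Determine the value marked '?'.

On equispaced nodes a degree-2 polynomial has vanishing third forward difference, so
  - f(0) + 3·f(1) - 3·f(2) + f(3) = 0.
Substituting the known values and solving for f(2):
  -3·f(2) = -99
  f(2) = 33.

33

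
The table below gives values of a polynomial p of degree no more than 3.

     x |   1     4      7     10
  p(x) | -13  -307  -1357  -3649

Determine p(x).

p(x) = -3x^3 - 6x^2 - 5x + 1

Write p(x) = ax^3 + bx^2 + cx + d. Substituting each data point gives a linear system:
  a + b + c + d = -13
  64a + 16b + 4c + d = -307
  343a + 49b + 7c + d = -1357
  1000a + 100b + 10c + d = -3649
Solving the system yields a = -3, b = -6, c = -5, d = 1.
So p(x) = -3x³ - 6x² - 5x + 1.
Check: p(7) = -1357. ✓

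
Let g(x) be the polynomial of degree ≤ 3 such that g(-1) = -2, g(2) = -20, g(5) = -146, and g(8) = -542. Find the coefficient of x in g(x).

Write g(x) = ax^3 + bx^2 + cx + d. Substituting each data point gives a linear system:
  -a + b - c + d = -2
  8a + 4b + 2c + d = -20
  125a + 25b + 5c + d = -146
  512a + 64b + 8c + d = -542
Solving the system yields a = -1, b = 0, c = -3, d = -6.
So g(x) = -x^3 - 3x - 6.
The coefficient of x is -3.

-3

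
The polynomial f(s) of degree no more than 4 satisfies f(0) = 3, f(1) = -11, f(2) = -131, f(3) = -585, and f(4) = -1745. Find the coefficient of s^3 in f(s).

Write f(s) = as^4 + bs^3 + cs^2 + ds + e. Substituting each data point gives a linear system:
  e = 3
  a + b + c + d + e = -11
  16a + 8b + 4c + 2d + e = -131
  81a + 27b + 9c + 3d + e = -585
  256a + 64b + 16c + 4d + e = -1745
Solving the system yields a = -6, b = -2, c = -5, d = -1, e = 3.
So f(s) = -6s^4 - 2s^3 - 5s^2 - s + 3.
The coefficient of s^3 is -2.

-2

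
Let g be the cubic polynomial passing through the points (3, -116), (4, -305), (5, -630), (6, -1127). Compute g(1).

-2

Write g(u) = au^3 + bu^2 + cu + d. Substituting each data point gives a linear system:
  27a + 9b + 3c + d = -116
  64a + 16b + 4c + d = -305
  125a + 25b + 5c + d = -630
  216a + 36b + 6c + d = -1127
Solving the system yields a = -6, b = 4, c = 5, d = -5.
So g(u) = -6u³ + 4u² + 5u - 5.
Then g(1) = -2.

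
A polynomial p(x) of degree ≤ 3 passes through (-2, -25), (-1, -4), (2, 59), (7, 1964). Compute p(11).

Write p(x) = ax^3 + bx^2 + cx + d. Substituting each data point gives a linear system:
  -8a + 4b - 2c + d = -25
  -a + b - c + d = -4
  8a + 4b + 2c + d = 59
  343a + 49b + 7c + d = 1964
Solving the system yields a = 5, b = 5, c = 1, d = -3.
So p(x) = 5x^3 + 5x^2 + x - 3.
Then p(11) = 7268.

7268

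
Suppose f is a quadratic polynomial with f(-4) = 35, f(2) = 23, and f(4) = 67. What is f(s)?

Write f(s) = as^2 + bs + c. Substituting each data point gives a linear system:
  16a - 4b + c = 35
  4a + 2b + c = 23
  16a + 4b + c = 67
Solving the system yields a = 3, b = 4, c = 3.
So f(s) = 3s^2 + 4s + 3.
Check: f(2) = 23. ✓

f(s) = 3s^2 + 4s + 3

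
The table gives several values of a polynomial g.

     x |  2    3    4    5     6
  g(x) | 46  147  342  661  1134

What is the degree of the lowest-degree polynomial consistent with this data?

3

Forward differences of the values at x = 2, 3, 4, 5, 6:
  g  : 46  147  342  661  1134
  Δ  : 101  195  319  473
  Δ^2: 94  124  154
  Δ^3: 30  30
  Δ^4: 0
The third differences are constant (30) and nonzero, while all higher differences vanish, so the minimal degree is 3.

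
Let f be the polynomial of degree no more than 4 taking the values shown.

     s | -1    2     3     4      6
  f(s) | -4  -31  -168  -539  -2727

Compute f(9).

-13674

Write f(s) = as^4 + bs^3 + cs^2 + ds + e. Substituting each data point gives a linear system:
  a - b + c - d + e = -4
  16a + 8b + 4c + 2d + e = -31
  81a + 27b + 9c + 3d + e = -168
  256a + 64b + 16c + 4d + e = -539
  1296a + 216b + 36c + 6d + e = -2727
Solving the system yields a = -2, b = -1, c = 2, d = 2, e = -3.
So f(s) = -2s^4 - s^3 + 2s^2 + 2s - 3.
Then f(9) = -13674.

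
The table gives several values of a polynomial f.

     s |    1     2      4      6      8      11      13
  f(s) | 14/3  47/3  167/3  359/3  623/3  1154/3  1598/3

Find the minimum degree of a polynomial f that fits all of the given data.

2

Divided differences on the nodes 1, 2, 4, 6, 8, 11, 13:
  order 0: 14/3  47/3  167/3  359/3  623/3  1154/3  1598/3
  order 1: 11  20  32  44  59  74
  order 2: 3  3  3  3  3
  order 3: 0  0  0  0
  order 4: 0  0  0
  order 5: 0  0
  order 6: 0
The order-2 divided differences are all 3 (nonzero) and every higher order vanishes, so the data lies on a polynomial of degree exactly 2.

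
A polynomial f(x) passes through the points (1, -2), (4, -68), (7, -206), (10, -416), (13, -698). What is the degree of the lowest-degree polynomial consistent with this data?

2

Forward differences of the values at x = 1, 4, 7, 10, 13:
  f  : -2  -68  -206  -416  -698
  Δ  : -66  -138  -210  -282
  Δ^2: -72  -72  -72
  Δ^3: 0  0
  Δ^4: 0
The second differences are constant (-72) and nonzero, while all higher differences vanish, so the minimal degree is 2.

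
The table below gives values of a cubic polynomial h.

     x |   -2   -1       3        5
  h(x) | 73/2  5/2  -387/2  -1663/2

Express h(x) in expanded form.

h(x) = -6x^3 - 3x^2 - x - 3/2

Write h(x) = ax^3 + bx^2 + cx + d. Substituting each data point gives a linear system:
  -8a + 4b - 2c + d = 73/2
  -a + b - c + d = 5/2
  27a + 9b + 3c + d = -387/2
  125a + 25b + 5c + d = -1663/2
Solving the system yields a = -6, b = -3, c = -1, d = -3/2.
So h(x) = -6x³ - 3x² - x - 3/2.
Check: h(-1) = 5/2. ✓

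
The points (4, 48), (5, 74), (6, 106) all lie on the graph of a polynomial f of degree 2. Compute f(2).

14

Write f(s) = as^2 + bs + c. Substituting each data point gives a linear system:
  16a + 4b + c = 48
  25a + 5b + c = 74
  36a + 6b + c = 106
Solving the system yields a = 3, b = -1, c = 4.
So f(s) = 3s^2 - s + 4.
Then f(2) = 14.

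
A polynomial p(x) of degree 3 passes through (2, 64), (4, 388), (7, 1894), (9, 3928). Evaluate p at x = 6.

1216

Write p(x) = ax^3 + bx^2 + cx + d. Substituting each data point gives a linear system:
  8a + 4b + 2c + d = 64
  64a + 16b + 4c + d = 388
  343a + 49b + 7c + d = 1894
  729a + 81b + 9c + d = 3928
Solving the system yields a = 5, b = 3, c = 4, d = 4.
So p(x) = 5x³ + 3x² + 4x + 4.
Then p(6) = 1216.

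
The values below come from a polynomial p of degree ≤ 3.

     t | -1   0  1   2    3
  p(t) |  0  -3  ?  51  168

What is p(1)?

4

On equispaced nodes a degree-3 polynomial has vanishing fourth forward difference, so
  p(-1) - 4·p(0) + 6·p(1) - 4·p(2) + p(3) = 0.
Substituting the known values and solving for p(1):
  6·p(1) = 24
  p(1) = 4.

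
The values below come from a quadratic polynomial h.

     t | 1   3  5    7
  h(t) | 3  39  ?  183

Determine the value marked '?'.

99

The 3 known points determine the degree-2 polynomial uniquely.
Write h(t) = at^2 + bt + c. Substituting each data point gives a linear system:
  a + b + c = 3
  9a + 3b + c = 39
  49a + 7b + c = 183
Solving the system yields a = 3, b = 6, c = -6.
So h(t) = 3t^2 + 6t - 6.
Then h(5) = 99.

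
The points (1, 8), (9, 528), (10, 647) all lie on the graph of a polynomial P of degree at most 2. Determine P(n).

Using the Lagrange interpolation formula with nodes 1, 9, 10:
  L_0(n) = (n - 9)(n - 10) / 72
  L_1(n) = (n - 1)(n - 10) / -8
  L_2(n) = (n - 1)(n - 9) / 9
Then P(n) = 8·L_0(n) + 528·L_1(n) + 647·L_2(n).
Expanding and collecting terms gives P(n) = 6n² + 5n - 3.
Check: P(1) = 8. ✓

P(n) = 6n^2 + 5n - 3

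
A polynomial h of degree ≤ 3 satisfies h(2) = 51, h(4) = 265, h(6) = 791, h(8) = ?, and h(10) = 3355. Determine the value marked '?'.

1773

The 4 known points determine the degree-3 polynomial uniquely.
Write h(x) = ax^3 + bx^2 + cx + d. Substituting each data point gives a linear system:
  8a + 4b + 2c + d = 51
  64a + 16b + 4c + d = 265
  216a + 36b + 6c + d = 791
  1000a + 100b + 10c + d = 3355
Solving the system yields a = 3, b = 3, c = 5, d = 5.
So h(x) = 3x^3 + 3x^2 + 5x + 5.
Then h(8) = 1773.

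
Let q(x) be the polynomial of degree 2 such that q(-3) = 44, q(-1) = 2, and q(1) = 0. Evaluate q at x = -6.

Forward differences of the values at x = -3, -1, 1:
  q  : 44  2  0
  Δ  : -42  -2
  Δ^2: 40
The second differences are constant, confirming degree 2.
Interpolating (Newton forward form) and evaluating at x = -6 gives q(-6) = 182.

182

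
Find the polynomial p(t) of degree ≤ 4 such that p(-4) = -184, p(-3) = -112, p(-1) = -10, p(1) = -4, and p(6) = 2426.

Using the Lagrange interpolation formula with nodes -4, -3, -1, 1, 6:
  L_0(t) = (t + 3)(t + 1)(t - 1)(t - 6) / 150
  L_1(t) = (t + 4)(t + 1)(t - 1)(t - 6) / -72
  L_2(t) = (t + 4)(t + 3)(t - 1)(t - 6) / 84
  L_3(t) = (t + 4)(t + 3)(t + 1)(t - 6) / -200
  L_4(t) = (t + 4)(t + 3)(t + 1)(t - 1) / 3150
Then p(t) = -184·L_0(t) - 112·L_1(t) - 10·L_2(t) - 4·L_3(t) + 2426·L_4(t).
Expanding and collecting terms gives p(t) = t^4 + 6t^3 - 4t^2 - 3t - 4.
Check: p(-1) = -10. ✓

p(t) = t^4 + 6t^3 - 4t^2 - 3t - 4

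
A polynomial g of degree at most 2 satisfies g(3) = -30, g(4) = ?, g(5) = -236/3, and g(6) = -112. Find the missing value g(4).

On equispaced nodes a degree-2 polynomial has vanishing third forward difference, so
  - g(3) + 3·g(4) - 3·g(5) + g(6) = 0.
Substituting the known values and solving for g(4):
  3·g(4) = -154
  g(4) = -154/3.

-154/3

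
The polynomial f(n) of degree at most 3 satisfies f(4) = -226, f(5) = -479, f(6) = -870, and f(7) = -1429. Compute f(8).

-2186

Write f(n) = an^3 + bn^2 + cn + d. Substituting each data point gives a linear system:
  64a + 16b + 4c + d = -226
  125a + 25b + 5c + d = -479
  216a + 36b + 6c + d = -870
  343a + 49b + 7c + d = -1429
Solving the system yields a = -5, b = 6, c = -2, d = 6.
So f(n) = -5n³ + 6n² - 2n + 6.
Then f(8) = -2186.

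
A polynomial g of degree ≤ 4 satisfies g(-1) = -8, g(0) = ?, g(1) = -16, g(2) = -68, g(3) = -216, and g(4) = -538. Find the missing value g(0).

The 5 known points determine the degree-4 polynomial uniquely.
Write g(x) = ax^4 + bx^3 + cx^2 + dx + e. Substituting each data point gives a linear system:
  a - b + c - d + e = -8
  a + b + c + d + e = -16
  16a + 8b + 4c + 2d + e = -68
  81a + 27b + 9c + 3d + e = -216
  256a + 64b + 16c + 4d + e = -538
Solving the system yields a = -1, b = -3, c = -5, d = -1, e = -6.
So g(x) = -x^4 - 3x^3 - 5x^2 - x - 6.
Then g(0) = -6.

-6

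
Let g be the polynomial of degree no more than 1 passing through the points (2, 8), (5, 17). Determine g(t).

g(t) = 3t + 2

Using the Lagrange interpolation formula with nodes 2, 5:
  L_0(t) = (t - 5) / -3
  L_1(t) = (t - 2) / 3
Then g(t) = 8·L_0(t) + 17·L_1(t).
Expanding and collecting terms gives g(t) = 3t + 2.
Check: g(2) = 8. ✓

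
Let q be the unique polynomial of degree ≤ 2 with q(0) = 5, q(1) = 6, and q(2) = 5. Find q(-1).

2

Forward differences of the values at u = 0, 1, 2:
  q  : 5  6  5
  Δ  : 1  -1
  Δ^2: -2
The second differences are constant, confirming degree 2.
Interpolating (Newton forward form) and evaluating at u = -1 gives q(-1) = 2.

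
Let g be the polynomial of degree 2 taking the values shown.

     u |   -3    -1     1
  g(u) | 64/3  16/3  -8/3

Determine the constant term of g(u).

Write g(u) = au^2 + bu + c. Substituting each data point gives a linear system:
  9a - 3b + c = 64/3
  a - b + c = 16/3
  a + b + c = -8/3
Solving the system yields a = 1, b = -4, c = 1/3.
So g(u) = u² - 4u + 1/3.
The constant term is 1/3.

1/3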